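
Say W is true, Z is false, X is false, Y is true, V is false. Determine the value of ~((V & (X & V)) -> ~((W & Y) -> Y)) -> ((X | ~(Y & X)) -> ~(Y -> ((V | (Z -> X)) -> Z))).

True

X & V = False & False = False
V & (X & V) = False & False = False
W & Y = True & True = True
(W & Y) -> Y = True -> True = True
~((W & Y) -> Y) = ~True = False
(V & (X & V)) -> ~((W & Y) -> Y) = False -> False = True
~((V & (X & V)) -> ~((W & Y) -> Y)) = ~True = False
Y & X = True & False = False
~(Y & X) = ~False = True
X | ~(Y & X) = False | True = True
Z -> X = False -> False = True
V | (Z -> X) = False | True = True
(V | (Z -> X)) -> Z = True -> False = False
Y -> ((V | (Z -> X)) -> Z) = True -> False = False
~(Y -> ((V | (Z -> X)) -> Z)) = ~False = True
(X | ~(Y & X)) -> ~(Y -> ((V | (Z -> X)) -> Z)) = True -> True = True
~((V & (X & V)) -> ~((W & Y) -> Y)) -> ((X | ~(Y & X)) -> ~(Y -> ((V | (Z -> X)) -> Z))) = False -> True = True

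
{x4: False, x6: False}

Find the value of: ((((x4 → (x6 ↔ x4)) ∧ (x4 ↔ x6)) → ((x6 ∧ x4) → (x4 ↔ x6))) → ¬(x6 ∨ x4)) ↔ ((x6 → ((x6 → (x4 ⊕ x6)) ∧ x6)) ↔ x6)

x6 ↔ x4 = False ↔ False = True
x4 → (x6 ↔ x4) = False → True = True
x4 ↔ x6 = False ↔ False = True
(x4 → (x6 ↔ x4)) ∧ (x4 ↔ x6) = True ∧ True = True
x6 ∧ x4 = False ∧ False = False
x4 ↔ x6 = False ↔ False = True
(x6 ∧ x4) → (x4 ↔ x6) = False → True = True
((x4 → (x6 ↔ x4)) ∧ (x4 ↔ x6)) → ((x6 ∧ x4) → (x4 ↔ x6)) = True → True = True
x6 ∨ x4 = False ∨ False = False
¬(x6 ∨ x4) = ¬False = True
(((x4 → (x6 ↔ x4)) ∧ (x4 ↔ x6)) → ((x6 ∧ x4) → (x4 ↔ x6))) → ¬(x6 ∨ x4) = True → True = True
x4 ⊕ x6 = False ⊕ False = False
x6 → (x4 ⊕ x6) = False → False = True
(x6 → (x4 ⊕ x6)) ∧ x6 = True ∧ False = False
x6 → ((x6 → (x4 ⊕ x6)) ∧ x6) = False → False = True
(x6 → ((x6 → (x4 ⊕ x6)) ∧ x6)) ↔ x6 = True ↔ False = False
((((x4 → (x6 ↔ x4)) ∧ (x4 ↔ x6)) → ((x6 ∧ x4) → (x4 ↔ x6))) → ¬(x6 ∨ x4)) ↔ ((x6 → ((x6 → (x4 ⊕ x6)) ∧ x6)) ↔ x6) = True ↔ False = False

False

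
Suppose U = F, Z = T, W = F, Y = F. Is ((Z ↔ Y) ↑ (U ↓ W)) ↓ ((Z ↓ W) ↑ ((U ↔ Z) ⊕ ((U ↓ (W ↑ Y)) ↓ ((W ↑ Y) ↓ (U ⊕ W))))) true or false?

Z ↔ Y = T ↔ F = F
U ↓ W = F ↓ F = T
(Z ↔ Y) ↑ (U ↓ W) = F ↑ T = T
Z ↓ W = T ↓ F = F
U ↔ Z = F ↔ T = F
W ↑ Y = F ↑ F = T
U ↓ (W ↑ Y) = F ↓ T = F
W ↑ Y = F ↑ F = T
U ⊕ W = F ⊕ F = F
(W ↑ Y) ↓ (U ⊕ W) = T ↓ F = F
(U ↓ (W ↑ Y)) ↓ ((W ↑ Y) ↓ (U ⊕ W)) = F ↓ F = T
(U ↔ Z) ⊕ ((U ↓ (W ↑ Y)) ↓ ((W ↑ Y) ↓ (U ⊕ W))) = F ⊕ T = T
(Z ↓ W) ↑ ((U ↔ Z) ⊕ ((U ↓ (W ↑ Y)) ↓ ((W ↑ Y) ↓ (U ⊕ W)))) = F ↑ T = T
((Z ↔ Y) ↑ (U ↓ W)) ↓ ((Z ↓ W) ↑ ((U ↔ Z) ⊕ ((U ↓ (W ↑ Y)) ↓ ((W ↑ Y) ↓ (U ⊕ W))))) = T ↓ T = F

F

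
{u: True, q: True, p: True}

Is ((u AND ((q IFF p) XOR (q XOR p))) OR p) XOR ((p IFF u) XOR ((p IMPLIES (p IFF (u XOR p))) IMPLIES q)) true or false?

True

q IFF p = True IFF True = True
q XOR p = True XOR True = False
(q IFF p) XOR (q XOR p) = True XOR False = True
u AND ((q IFF p) XOR (q XOR p)) = True AND True = True
(u AND ((q IFF p) XOR (q XOR p))) OR p = True OR True = True
p IFF u = True IFF True = True
u XOR p = True XOR True = False
p IFF (u XOR p) = True IFF False = False
p IMPLIES (p IFF (u XOR p)) = True IMPLIES False = False
(p IMPLIES (p IFF (u XOR p))) IMPLIES q = False IMPLIES True = True
(p IFF u) XOR ((p IMPLIES (p IFF (u XOR p))) IMPLIES q) = True XOR True = False
((u AND ((q IFF p) XOR (q XOR p))) OR p) XOR ((p IFF u) XOR ((p IMPLIES (p IFF (u XOR p))) IMPLIES q)) = True XOR False = True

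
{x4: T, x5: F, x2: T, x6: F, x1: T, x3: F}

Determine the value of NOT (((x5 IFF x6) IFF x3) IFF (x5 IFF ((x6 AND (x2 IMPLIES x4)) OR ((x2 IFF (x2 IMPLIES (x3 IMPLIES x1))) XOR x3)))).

F

Substituting x4=T, x5=F, x2=T, x6=F, x1=T, x3=F:
x5 IFF x6 = F IFF F = T
(x5 IFF x6) IFF x3 = T IFF F = F
x2 IMPLIES x4 = T IMPLIES T = T
x6 AND (x2 IMPLIES x4) = F AND T = F
x3 IMPLIES x1 = F IMPLIES T = T
x2 IMPLIES (x3 IMPLIES x1) = T IMPLIES T = T
x2 IFF (x2 IMPLIES (x3 IMPLIES x1)) = T IFF T = T
(x2 IFF (x2 IMPLIES (x3 IMPLIES x1))) XOR x3 = T XOR F = T
(x6 AND (x2 IMPLIES x4)) OR ((x2 IFF (x2 IMPLIES (x3 IMPLIES x1))) XOR x3) = F OR T = T
x5 IFF ((x6 AND (x2 IMPLIES x4)) OR ((x2 IFF (x2 IMPLIES (x3 IMPLIES x1))) XOR x3)) = F IFF T = F
((x5 IFF x6) IFF x3) IFF (x5 IFF ((x6 AND (x2 IMPLIES x4)) OR ((x2 IFF (x2 IMPLIES (x3 IMPLIES x1))) XOR x3))) = F IFF F = T
NOT (((x5 IFF x6) IFF x3) IFF (x5 IFF ((x6 AND (x2 IMPLIES x4)) OR ((x2 IFF (x2 IMPLIES (x3 IMPLIES x1))) XOR x3)))) = NOT T = F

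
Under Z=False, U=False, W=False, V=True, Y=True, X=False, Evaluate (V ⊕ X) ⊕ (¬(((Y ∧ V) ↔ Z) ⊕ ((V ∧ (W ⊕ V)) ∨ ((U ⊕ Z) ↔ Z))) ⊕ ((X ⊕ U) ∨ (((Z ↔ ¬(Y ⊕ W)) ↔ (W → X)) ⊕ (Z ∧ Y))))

V ⊕ X = True ⊕ False = True
Y ∧ V = True ∧ True = True
(Y ∧ V) ↔ Z = True ↔ False = False
W ⊕ V = False ⊕ True = True
V ∧ (W ⊕ V) = True ∧ True = True
U ⊕ Z = False ⊕ False = False
(U ⊕ Z) ↔ Z = False ↔ False = True
(V ∧ (W ⊕ V)) ∨ ((U ⊕ Z) ↔ Z) = True ∨ True = True
((Y ∧ V) ↔ Z) ⊕ ((V ∧ (W ⊕ V)) ∨ ((U ⊕ Z) ↔ Z)) = False ⊕ True = True
¬(((Y ∧ V) ↔ Z) ⊕ ((V ∧ (W ⊕ V)) ∨ ((U ⊕ Z) ↔ Z))) = ¬True = False
X ⊕ U = False ⊕ False = False
Y ⊕ W = True ⊕ False = True
¬(Y ⊕ W) = ¬True = False
Z ↔ ¬(Y ⊕ W) = False ↔ False = True
W → X = False → False = True
(Z ↔ ¬(Y ⊕ W)) ↔ (W → X) = True ↔ True = True
Z ∧ Y = False ∧ True = False
((Z ↔ ¬(Y ⊕ W)) ↔ (W → X)) ⊕ (Z ∧ Y) = True ⊕ False = True
(X ⊕ U) ∨ (((Z ↔ ¬(Y ⊕ W)) ↔ (W → X)) ⊕ (Z ∧ Y)) = False ∨ True = True
¬(((Y ∧ V) ↔ Z) ⊕ ((V ∧ (W ⊕ V)) ∨ ((U ⊕ Z) ↔ Z))) ⊕ ((X ⊕ U) ∨ (((Z ↔ ¬(Y ⊕ W)) ↔ (W → X)) ⊕ (Z ∧ Y))) = False ⊕ True = True
(V ⊕ X) ⊕ (¬(((Y ∧ V) ↔ Z) ⊕ ((V ∧ (W ⊕ V)) ∨ ((U ⊕ Z) ↔ Z))) ⊕ ((X ⊕ U) ∨ (((Z ↔ ¬(Y ⊕ W)) ↔ (W → X)) ⊕ (Z ∧ Y)))) = True ⊕ True = False

False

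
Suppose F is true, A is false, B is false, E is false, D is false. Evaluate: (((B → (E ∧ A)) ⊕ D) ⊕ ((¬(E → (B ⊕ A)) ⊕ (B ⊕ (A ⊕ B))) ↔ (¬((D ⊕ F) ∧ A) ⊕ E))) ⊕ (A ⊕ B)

True

Substituting F=True, A=False, B=False, E=False, D=False:
E ∧ A = False ∧ False = False
B → (E ∧ A) = False → False = True
(B → (E ∧ A)) ⊕ D = True ⊕ False = True
B ⊕ A = False ⊕ False = False
E → (B ⊕ A) = False → False = True
¬(E → (B ⊕ A)) = ¬True = False
A ⊕ B = False ⊕ False = False
B ⊕ (A ⊕ B) = False ⊕ False = False
¬(E → (B ⊕ A)) ⊕ (B ⊕ (A ⊕ B)) = False ⊕ False = False
D ⊕ F = False ⊕ True = True
(D ⊕ F) ∧ A = True ∧ False = False
¬((D ⊕ F) ∧ A) = ¬False = True
¬((D ⊕ F) ∧ A) ⊕ E = True ⊕ False = True
(¬(E → (B ⊕ A)) ⊕ (B ⊕ (A ⊕ B))) ↔ (¬((D ⊕ F) ∧ A) ⊕ E) = False ↔ True = False
((B → (E ∧ A)) ⊕ D) ⊕ ((¬(E → (B ⊕ A)) ⊕ (B ⊕ (A ⊕ B))) ↔ (¬((D ⊕ F) ∧ A) ⊕ E)) = True ⊕ False = True
A ⊕ B = False ⊕ False = False
(((B → (E ∧ A)) ⊕ D) ⊕ ((¬(E → (B ⊕ A)) ⊕ (B ⊕ (A ⊕ B))) ↔ (¬((D ⊕ F) ∧ A) ⊕ E))) ⊕ (A ⊕ B) = True ⊕ False = True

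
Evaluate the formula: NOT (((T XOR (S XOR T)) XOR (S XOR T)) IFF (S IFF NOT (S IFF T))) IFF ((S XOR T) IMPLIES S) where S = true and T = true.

true

S XOR T = true XOR true = false
T XOR (S XOR T) = true XOR false = true
S XOR T = true XOR true = false
(T XOR (S XOR T)) XOR (S XOR T) = true XOR false = true
S IFF T = true IFF true = true
NOT (S IFF T) = NOT true = false
S IFF NOT (S IFF T) = true IFF false = false
((T XOR (S XOR T)) XOR (S XOR T)) IFF (S IFF NOT (S IFF T)) = true IFF false = false
NOT (((T XOR (S XOR T)) XOR (S XOR T)) IFF (S IFF NOT (S IFF T))) = NOT false = true
S XOR T = true XOR true = false
(S XOR T) IMPLIES S = false IMPLIES true = true
NOT (((T XOR (S XOR T)) XOR (S XOR T)) IFF (S IFF NOT (S IFF T))) IFF ((S XOR T) IMPLIES S) = true IFF true = true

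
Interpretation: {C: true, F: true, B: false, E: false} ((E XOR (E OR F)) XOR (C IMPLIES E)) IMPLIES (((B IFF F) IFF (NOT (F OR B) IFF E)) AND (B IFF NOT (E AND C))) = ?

Substituting C=true, F=true, B=false, E=false:
E OR F = false OR true = true
E XOR (E OR F) = false XOR true = true
C IMPLIES E = true IMPLIES false = false
(E XOR (E OR F)) XOR (C IMPLIES E) = true XOR false = true
B IFF F = false IFF true = false
F OR B = true OR false = true
NOT (F OR B) = NOT true = false
NOT (F OR B) IFF E = false IFF false = true
(B IFF F) IFF (NOT (F OR B) IFF E) = false IFF true = false
E AND C = false AND true = false
NOT (E AND C) = NOT false = true
B IFF NOT (E AND C) = false IFF true = false
((B IFF F) IFF (NOT (F OR B) IFF E)) AND (B IFF NOT (E AND C)) = false AND false = false
((E XOR (E OR F)) XOR (C IMPLIES E)) IMPLIES (((B IFF F) IFF (NOT (F OR B) IFF E)) AND (B IFF NOT (E AND C))) = true IMPLIES false = false

false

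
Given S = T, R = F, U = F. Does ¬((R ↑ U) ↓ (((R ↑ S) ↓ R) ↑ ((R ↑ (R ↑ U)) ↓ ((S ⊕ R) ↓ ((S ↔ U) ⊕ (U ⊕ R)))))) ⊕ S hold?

R ↑ U = F ↑ F = T
R ↑ S = F ↑ T = T
(R ↑ S) ↓ R = T ↓ F = F
R ↑ U = F ↑ F = T
R ↑ (R ↑ U) = F ↑ T = T
S ⊕ R = T ⊕ F = T
S ↔ U = T ↔ F = F
U ⊕ R = F ⊕ F = F
(S ↔ U) ⊕ (U ⊕ R) = F ⊕ F = F
(S ⊕ R) ↓ ((S ↔ U) ⊕ (U ⊕ R)) = T ↓ F = F
(R ↑ (R ↑ U)) ↓ ((S ⊕ R) ↓ ((S ↔ U) ⊕ (U ⊕ R))) = T ↓ F = F
((R ↑ S) ↓ R) ↑ ((R ↑ (R ↑ U)) ↓ ((S ⊕ R) ↓ ((S ↔ U) ⊕ (U ⊕ R)))) = F ↑ F = T
(R ↑ U) ↓ (((R ↑ S) ↓ R) ↑ ((R ↑ (R ↑ U)) ↓ ((S ⊕ R) ↓ ((S ↔ U) ⊕ (U ⊕ R))))) = T ↓ T = F
¬((R ↑ U) ↓ (((R ↑ S) ↓ R) ↑ ((R ↑ (R ↑ U)) ↓ ((S ⊕ R) ↓ ((S ↔ U) ⊕ (U ⊕ R)))))) = ¬F = T
¬((R ↑ U) ↓ (((R ↑ S) ↓ R) ↑ ((R ↑ (R ↑ U)) ↓ ((S ⊕ R) ↓ ((S ↔ U) ⊕ (U ⊕ R)))))) ⊕ S = T ⊕ T = F

F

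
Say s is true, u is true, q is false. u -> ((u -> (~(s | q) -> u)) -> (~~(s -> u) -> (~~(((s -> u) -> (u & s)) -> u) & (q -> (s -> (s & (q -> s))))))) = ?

True

s | q = True | False = True
~(s | q) = ~True = False
~(s | q) -> u = False -> True = True
u -> (~(s | q) -> u) = True -> True = True
s -> u = True -> True = True
~(s -> u) = ~True = False
~~(s -> u) = ~False = True
s -> u = True -> True = True
u & s = True & True = True
(s -> u) -> (u & s) = True -> True = True
((s -> u) -> (u & s)) -> u = True -> True = True
~(((s -> u) -> (u & s)) -> u) = ~True = False
~~(((s -> u) -> (u & s)) -> u) = ~False = True
q -> s = False -> True = True
s & (q -> s) = True & True = True
s -> (s & (q -> s)) = True -> True = True
q -> (s -> (s & (q -> s))) = False -> True = True
~~(((s -> u) -> (u & s)) -> u) & (q -> (s -> (s & (q -> s)))) = True & True = True
~~(s -> u) -> (~~(((s -> u) -> (u & s)) -> u) & (q -> (s -> (s & (q -> s))))) = True -> True = True
(u -> (~(s | q) -> u)) -> (~~(s -> u) -> (~~(((s -> u) -> (u & s)) -> u) & (q -> (s -> (s & (q -> s)))))) = True -> True = True
u -> ((u -> (~(s | q) -> u)) -> (~~(s -> u) -> (~~(((s -> u) -> (u & s)) -> u) & (q -> (s -> (s & (q -> s))))))) = True -> True = True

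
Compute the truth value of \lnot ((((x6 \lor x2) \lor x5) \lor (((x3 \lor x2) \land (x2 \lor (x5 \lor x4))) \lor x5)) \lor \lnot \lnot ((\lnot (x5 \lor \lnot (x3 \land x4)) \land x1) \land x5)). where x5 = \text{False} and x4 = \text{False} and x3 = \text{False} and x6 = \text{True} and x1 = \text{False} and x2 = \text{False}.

x6 \lor x2 = \text{True} \lor \text{False} = \text{True}
(x6 \lor x2) \lor x5 = \text{True} \lor \text{False} = \text{True}
x3 \lor x2 = \text{False} \lor \text{False} = \text{False}
x5 \lor x4 = \text{False} \lor \text{False} = \text{False}
x2 \lor (x5 \lor x4) = \text{False} \lor \text{False} = \text{False}
(x3 \lor x2) \land (x2 \lor (x5 \lor x4)) = \text{False} \land \text{False} = \text{False}
((x3 \lor x2) \land (x2 \lor (x5 \lor x4))) \lor x5 = \text{False} \lor \text{False} = \text{False}
((x6 \lor x2) \lor x5) \lor (((x3 \lor x2) \land (x2 \lor (x5 \lor x4))) \lor x5) = \text{True} \lor \text{False} = \text{True}
x3 \land x4 = \text{False} \land \text{False} = \text{False}
\lnot (x3 \land x4) = \lnot \text{False} = \text{True}
x5 \lor \lnot (x3 \land x4) = \text{False} \lor \text{True} = \text{True}
\lnot (x5 \lor \lnot (x3 \land x4)) = \lnot \text{True} = \text{False}
\lnot (x5 \lor \lnot (x3 \land x4)) \land x1 = \text{False} \land \text{False} = \text{False}
(\lnot (x5 \lor \lnot (x3 \land x4)) \land x1) \land x5 = \text{False} \land \text{False} = \text{False}
\lnot ((\lnot (x5 \lor \lnot (x3 \land x4)) \land x1) \land x5) = \lnot \text{False} = \text{True}
\lnot \lnot ((\lnot (x5 \lor \lnot (x3 \land x4)) \land x1) \land x5) = \lnot \text{True} = \text{False}
(((x6 \lor x2) \lor x5) \lor (((x3 \lor x2) \land (x2 \lor (x5 \lor x4))) \lor x5)) \lor \lnot \lnot ((\lnot (x5 \lor \lnot (x3 \land x4)) \land x1) \land x5) = \text{True} \lor \text{False} = \text{True}
\lnot ((((x6 \lor x2) \lor x5) \lor (((x3 \lor x2) \land (x2 \lor (x5 \lor x4))) \lor x5)) \lor \lnot \lnot ((\lnot (x5 \lor \lnot (x3 \land x4)) \land x1) \land x5)) = \lnot \text{True} = \text{False}

\text{False}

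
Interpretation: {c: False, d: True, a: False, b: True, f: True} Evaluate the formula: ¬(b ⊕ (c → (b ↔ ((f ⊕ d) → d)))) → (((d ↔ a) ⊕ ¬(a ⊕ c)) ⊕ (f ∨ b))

Substituting c=False, d=True, a=False, b=True, f=True:
f ⊕ d = True ⊕ True = False
(f ⊕ d) → d = False → True = True
b ↔ ((f ⊕ d) → d) = True ↔ True = True
c → (b ↔ ((f ⊕ d) → d)) = False → True = True
b ⊕ (c → (b ↔ ((f ⊕ d) → d))) = True ⊕ True = False
¬(b ⊕ (c → (b ↔ ((f ⊕ d) → d)))) = ¬False = True
d ↔ a = True ↔ False = False
a ⊕ c = False ⊕ False = False
¬(a ⊕ c) = ¬False = True
(d ↔ a) ⊕ ¬(a ⊕ c) = False ⊕ True = True
f ∨ b = True ∨ True = True
((d ↔ a) ⊕ ¬(a ⊕ c)) ⊕ (f ∨ b) = True ⊕ True = False
¬(b ⊕ (c → (b ↔ ((f ⊕ d) → d)))) → (((d ↔ a) ⊕ ¬(a ⊕ c)) ⊕ (f ∨ b)) = True → False = False

False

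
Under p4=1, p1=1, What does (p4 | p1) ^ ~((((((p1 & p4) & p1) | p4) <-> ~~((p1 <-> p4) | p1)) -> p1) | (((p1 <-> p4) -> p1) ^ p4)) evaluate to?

1

Substituting p4=1, p1=1:
p4 | p1 = 1 | 1 = 1
p1 & p4 = 1 & 1 = 1
(p1 & p4) & p1 = 1 & 1 = 1
((p1 & p4) & p1) | p4 = 1 | 1 = 1
p1 <-> p4 = 1 <-> 1 = 1
(p1 <-> p4) | p1 = 1 | 1 = 1
~((p1 <-> p4) | p1) = ~1 = 0
~~((p1 <-> p4) | p1) = ~0 = 1
(((p1 & p4) & p1) | p4) <-> ~~((p1 <-> p4) | p1) = 1 <-> 1 = 1
((((p1 & p4) & p1) | p4) <-> ~~((p1 <-> p4) | p1)) -> p1 = 1 -> 1 = 1
p1 <-> p4 = 1 <-> 1 = 1
(p1 <-> p4) -> p1 = 1 -> 1 = 1
((p1 <-> p4) -> p1) ^ p4 = 1 ^ 1 = 0
(((((p1 & p4) & p1) | p4) <-> ~~((p1 <-> p4) | p1)) -> p1) | (((p1 <-> p4) -> p1) ^ p4) = 1 | 0 = 1
~((((((p1 & p4) & p1) | p4) <-> ~~((p1 <-> p4) | p1)) -> p1) | (((p1 <-> p4) -> p1) ^ p4)) = ~1 = 0
(p4 | p1) ^ ~((((((p1 & p4) & p1) | p4) <-> ~~((p1 <-> p4) | p1)) -> p1) | (((p1 <-> p4) -> p1) ^ p4)) = 1 ^ 0 = 1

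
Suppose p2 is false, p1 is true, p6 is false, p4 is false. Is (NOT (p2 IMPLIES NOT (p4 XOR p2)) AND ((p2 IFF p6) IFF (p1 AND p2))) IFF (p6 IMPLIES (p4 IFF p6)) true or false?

false

p4 XOR p2 = false XOR false = false
NOT (p4 XOR p2) = NOT false = true
p2 IMPLIES NOT (p4 XOR p2) = false IMPLIES true = true
NOT (p2 IMPLIES NOT (p4 XOR p2)) = NOT true = false
p2 IFF p6 = false IFF false = true
p1 AND p2 = true AND false = false
(p2 IFF p6) IFF (p1 AND p2) = true IFF false = false
NOT (p2 IMPLIES NOT (p4 XOR p2)) AND ((p2 IFF p6) IFF (p1 AND p2)) = false AND false = false
p4 IFF p6 = false IFF false = true
p6 IMPLIES (p4 IFF p6) = false IMPLIES true = true
(NOT (p2 IMPLIES NOT (p4 XOR p2)) AND ((p2 IFF p6) IFF (p1 AND p2))) IFF (p6 IMPLIES (p4 IFF p6)) = false IFF true = false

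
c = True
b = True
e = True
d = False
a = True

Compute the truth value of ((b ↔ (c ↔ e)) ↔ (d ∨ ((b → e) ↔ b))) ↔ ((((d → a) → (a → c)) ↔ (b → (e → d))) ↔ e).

c ↔ e = True ↔ True = True
b ↔ (c ↔ e) = True ↔ True = True
b → e = True → True = True
(b → e) ↔ b = True ↔ True = True
d ∨ ((b → e) ↔ b) = False ∨ True = True
(b ↔ (c ↔ e)) ↔ (d ∨ ((b → e) ↔ b)) = True ↔ True = True
d → a = False → True = True
a → c = True → True = True
(d → a) → (a → c) = True → True = True
e → d = True → False = False
b → (e → d) = True → False = False
((d → a) → (a → c)) ↔ (b → (e → d)) = True ↔ False = False
(((d → a) → (a → c)) ↔ (b → (e → d))) ↔ e = False ↔ True = False
((b ↔ (c ↔ e)) ↔ (d ∨ ((b → e) ↔ b))) ↔ ((((d → a) → (a → c)) ↔ (b → (e → d))) ↔ e) = True ↔ False = False

False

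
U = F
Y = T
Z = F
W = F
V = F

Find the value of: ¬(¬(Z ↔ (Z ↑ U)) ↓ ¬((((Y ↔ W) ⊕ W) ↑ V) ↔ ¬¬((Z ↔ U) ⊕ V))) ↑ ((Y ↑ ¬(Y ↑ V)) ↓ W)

T

Z ↑ U = F ↑ F = T
Z ↔ (Z ↑ U) = F ↔ T = F
¬(Z ↔ (Z ↑ U)) = ¬F = T
Y ↔ W = T ↔ F = F
(Y ↔ W) ⊕ W = F ⊕ F = F
((Y ↔ W) ⊕ W) ↑ V = F ↑ F = T
Z ↔ U = F ↔ F = T
(Z ↔ U) ⊕ V = T ⊕ F = T
¬((Z ↔ U) ⊕ V) = ¬T = F
¬¬((Z ↔ U) ⊕ V) = ¬F = T
(((Y ↔ W) ⊕ W) ↑ V) ↔ ¬¬((Z ↔ U) ⊕ V) = T ↔ T = T
¬((((Y ↔ W) ⊕ W) ↑ V) ↔ ¬¬((Z ↔ U) ⊕ V)) = ¬T = F
¬(Z ↔ (Z ↑ U)) ↓ ¬((((Y ↔ W) ⊕ W) ↑ V) ↔ ¬¬((Z ↔ U) ⊕ V)) = T ↓ F = F
¬(¬(Z ↔ (Z ↑ U)) ↓ ¬((((Y ↔ W) ⊕ W) ↑ V) ↔ ¬¬((Z ↔ U) ⊕ V))) = ¬F = T
Y ↑ V = T ↑ F = T
¬(Y ↑ V) = ¬T = F
Y ↑ ¬(Y ↑ V) = T ↑ F = T
(Y ↑ ¬(Y ↑ V)) ↓ W = T ↓ F = F
¬(¬(Z ↔ (Z ↑ U)) ↓ ¬((((Y ↔ W) ⊕ W) ↑ V) ↔ ¬¬((Z ↔ U) ⊕ V))) ↑ ((Y ↑ ¬(Y ↑ V)) ↓ W) = T ↑ F = T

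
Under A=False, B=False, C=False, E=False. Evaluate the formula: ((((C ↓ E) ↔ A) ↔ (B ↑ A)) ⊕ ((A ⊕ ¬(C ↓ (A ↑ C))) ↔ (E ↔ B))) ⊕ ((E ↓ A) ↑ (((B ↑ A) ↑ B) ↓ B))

False

Substituting A=False, B=False, C=False, E=False:
C ↓ E = False ↓ False = True
(C ↓ E) ↔ A = True ↔ False = False
B ↑ A = False ↑ False = True
((C ↓ E) ↔ A) ↔ (B ↑ A) = False ↔ True = False
A ↑ C = False ↑ False = True
C ↓ (A ↑ C) = False ↓ True = False
¬(C ↓ (A ↑ C)) = ¬False = True
A ⊕ ¬(C ↓ (A ↑ C)) = False ⊕ True = True
E ↔ B = False ↔ False = True
(A ⊕ ¬(C ↓ (A ↑ C))) ↔ (E ↔ B) = True ↔ True = True
(((C ↓ E) ↔ A) ↔ (B ↑ A)) ⊕ ((A ⊕ ¬(C ↓ (A ↑ C))) ↔ (E ↔ B)) = False ⊕ True = True
E ↓ A = False ↓ False = True
B ↑ A = False ↑ False = True
(B ↑ A) ↑ B = True ↑ False = True
((B ↑ A) ↑ B) ↓ B = True ↓ False = False
(E ↓ A) ↑ (((B ↑ A) ↑ B) ↓ B) = True ↑ False = True
((((C ↓ E) ↔ A) ↔ (B ↑ A)) ⊕ ((A ⊕ ¬(C ↓ (A ↑ C))) ↔ (E ↔ B))) ⊕ ((E ↓ A) ↑ (((B ↑ A) ↑ B) ↓ B)) = True ⊕ True = False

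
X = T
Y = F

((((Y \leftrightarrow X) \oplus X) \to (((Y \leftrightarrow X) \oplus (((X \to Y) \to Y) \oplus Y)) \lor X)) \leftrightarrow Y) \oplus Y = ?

F

Y \leftrightarrow X = F \leftrightarrow T = F
(Y \leftrightarrow X) \oplus X = F \oplus T = T
Y \leftrightarrow X = F \leftrightarrow T = F
X \to Y = T \to F = F
(X \to Y) \to Y = F \to F = T
((X \to Y) \to Y) \oplus Y = T \oplus F = T
(Y \leftrightarrow X) \oplus (((X \to Y) \to Y) \oplus Y) = F \oplus T = T
((Y \leftrightarrow X) \oplus (((X \to Y) \to Y) \oplus Y)) \lor X = T \lor T = T
((Y \leftrightarrow X) \oplus X) \to (((Y \leftrightarrow X) \oplus (((X \to Y) \to Y) \oplus Y)) \lor X) = T \to T = T
(((Y \leftrightarrow X) \oplus X) \to (((Y \leftrightarrow X) \oplus (((X \to Y) \to Y) \oplus Y)) \lor X)) \leftrightarrow Y = T \leftrightarrow F = F
((((Y \leftrightarrow X) \oplus X) \to (((Y \leftrightarrow X) \oplus (((X \to Y) \to Y) \oplus Y)) \lor X)) \leftrightarrow Y) \oplus Y = F \oplus F = F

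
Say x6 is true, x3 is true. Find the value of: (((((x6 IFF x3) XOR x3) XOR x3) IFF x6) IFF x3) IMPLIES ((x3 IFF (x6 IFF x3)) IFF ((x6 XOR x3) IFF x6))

x6 IFF x3 = True IFF True = True
(x6 IFF x3) XOR x3 = True XOR True = False
((x6 IFF x3) XOR x3) XOR x3 = False XOR True = True
(((x6 IFF x3) XOR x3) XOR x3) IFF x6 = True IFF True = True
((((x6 IFF x3) XOR x3) XOR x3) IFF x6) IFF x3 = True IFF True = True
x6 IFF x3 = True IFF True = True
x3 IFF (x6 IFF x3) = True IFF True = True
x6 XOR x3 = True XOR True = False
(x6 XOR x3) IFF x6 = False IFF True = False
(x3 IFF (x6 IFF x3)) IFF ((x6 XOR x3) IFF x6) = True IFF False = False
(((((x6 IFF x3) XOR x3) XOR x3) IFF x6) IFF x3) IMPLIES ((x3 IFF (x6 IFF x3)) IFF ((x6 XOR x3) IFF x6)) = True IMPLIES False = False

False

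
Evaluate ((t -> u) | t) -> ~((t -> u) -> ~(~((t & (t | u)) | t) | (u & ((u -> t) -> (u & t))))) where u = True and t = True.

True

t -> u = True -> True = True
(t -> u) | t = True | True = True
t -> u = True -> True = True
t | u = True | True = True
t & (t | u) = True & True = True
(t & (t | u)) | t = True | True = True
~((t & (t | u)) | t) = ~True = False
u -> t = True -> True = True
u & t = True & True = True
(u -> t) -> (u & t) = True -> True = True
u & ((u -> t) -> (u & t)) = True & True = True
~((t & (t | u)) | t) | (u & ((u -> t) -> (u & t))) = False | True = True
~(~((t & (t | u)) | t) | (u & ((u -> t) -> (u & t)))) = ~True = False
(t -> u) -> ~(~((t & (t | u)) | t) | (u & ((u -> t) -> (u & t)))) = True -> False = False
~((t -> u) -> ~(~((t & (t | u)) | t) | (u & ((u -> t) -> (u & t))))) = ~False = True
((t -> u) | t) -> ~((t -> u) -> ~(~((t & (t | u)) | t) | (u & ((u -> t) -> (u & t))))) = True -> True = True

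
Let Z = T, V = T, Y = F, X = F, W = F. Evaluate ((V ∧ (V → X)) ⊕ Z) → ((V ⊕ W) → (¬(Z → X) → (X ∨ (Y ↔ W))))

V → X = T → F = F
V ∧ (V → X) = T ∧ F = F
(V ∧ (V → X)) ⊕ Z = F ⊕ T = T
V ⊕ W = T ⊕ F = T
Z → X = T → F = F
¬(Z → X) = ¬F = T
Y ↔ W = F ↔ F = T
X ∨ (Y ↔ W) = F ∨ T = T
¬(Z → X) → (X ∨ (Y ↔ W)) = T → T = T
(V ⊕ W) → (¬(Z → X) → (X ∨ (Y ↔ W))) = T → T = T
((V ∧ (V → X)) ⊕ Z) → ((V ⊕ W) → (¬(Z → X) → (X ∨ (Y ↔ W)))) = T → T = T

T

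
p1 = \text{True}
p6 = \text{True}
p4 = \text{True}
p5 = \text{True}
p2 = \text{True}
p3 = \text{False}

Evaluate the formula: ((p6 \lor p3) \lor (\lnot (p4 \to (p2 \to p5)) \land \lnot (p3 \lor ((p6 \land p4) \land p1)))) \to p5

\text{True}

p6 \lor p3 = \text{True} \lor \text{False} = \text{True}
p2 \to p5 = \text{True} \to \text{True} = \text{True}
p4 \to (p2 \to p5) = \text{True} \to \text{True} = \text{True}
\lnot (p4 \to (p2 \to p5)) = \lnot \text{True} = \text{False}
p6 \land p4 = \text{True} \land \text{True} = \text{True}
(p6 \land p4) \land p1 = \text{True} \land \text{True} = \text{True}
p3 \lor ((p6 \land p4) \land p1) = \text{False} \lor \text{True} = \text{True}
\lnot (p3 \lor ((p6 \land p4) \land p1)) = \lnot \text{True} = \text{False}
\lnot (p4 \to (p2 \to p5)) \land \lnot (p3 \lor ((p6 \land p4) \land p1)) = \text{False} \land \text{False} = \text{False}
(p6 \lor p3) \lor (\lnot (p4 \to (p2 \to p5)) \land \lnot (p3 \lor ((p6 \land p4) \land p1))) = \text{True} \lor \text{False} = \text{True}
((p6 \lor p3) \lor (\lnot (p4 \to (p2 \to p5)) \land \lnot (p3 \lor ((p6 \land p4) \land p1)))) \to p5 = \text{True} \to \text{True} = \text{True}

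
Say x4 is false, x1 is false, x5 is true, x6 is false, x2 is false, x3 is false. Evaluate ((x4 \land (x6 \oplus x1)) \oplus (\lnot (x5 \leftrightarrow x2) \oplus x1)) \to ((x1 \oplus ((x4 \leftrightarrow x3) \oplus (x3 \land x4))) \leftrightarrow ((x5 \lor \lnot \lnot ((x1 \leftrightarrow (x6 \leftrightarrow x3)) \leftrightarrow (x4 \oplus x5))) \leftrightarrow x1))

Substituting x4=\text{False}, x1=\text{False}, x5=\text{True}, x6=\text{False}, x2=\text{False}, x3=\text{False}:
x6 \oplus x1 = \text{False} \oplus \text{False} = \text{False}
x4 \land (x6 \oplus x1) = \text{False} \land \text{False} = \text{False}
x5 \leftrightarrow x2 = \text{True} \leftrightarrow \text{False} = \text{False}
\lnot (x5 \leftrightarrow x2) = \lnot \text{False} = \text{True}
\lnot (x5 \leftrightarrow x2) \oplus x1 = \text{True} \oplus \text{False} = \text{True}
(x4 \land (x6 \oplus x1)) \oplus (\lnot (x5 \leftrightarrow x2) \oplus x1) = \text{False} \oplus \text{True} = \text{True}
x4 \leftrightarrow x3 = \text{False} \leftrightarrow \text{False} = \text{True}
x3 \land x4 = \text{False} \land \text{False} = \text{False}
(x4 \leftrightarrow x3) \oplus (x3 \land x4) = \text{True} \oplus \text{False} = \text{True}
x1 \oplus ((x4 \leftrightarrow x3) \oplus (x3 \land x4)) = \text{False} \oplus \text{True} = \text{True}
x6 \leftrightarrow x3 = \text{False} \leftrightarrow \text{False} = \text{True}
x1 \leftrightarrow (x6 \leftrightarrow x3) = \text{False} \leftrightarrow \text{True} = \text{False}
x4 \oplus x5 = \text{False} \oplus \text{True} = \text{True}
(x1 \leftrightarrow (x6 \leftrightarrow x3)) \leftrightarrow (x4 \oplus x5) = \text{False} \leftrightarrow \text{True} = \text{False}
\lnot ((x1 \leftrightarrow (x6 \leftrightarrow x3)) \leftrightarrow (x4 \oplus x5)) = \lnot \text{False} = \text{True}
\lnot \lnot ((x1 \leftrightarrow (x6 \leftrightarrow x3)) \leftrightarrow (x4 \oplus x5)) = \lnot \text{True} = \text{False}
x5 \lor \lnot \lnot ((x1 \leftrightarrow (x6 \leftrightarrow x3)) \leftrightarrow (x4 \oplus x5)) = \text{True} \lor \text{False} = \text{True}
(x5 \lor \lnot \lnot ((x1 \leftrightarrow (x6 \leftrightarrow x3)) \leftrightarrow (x4 \oplus x5))) \leftrightarrow x1 = \text{True} \leftrightarrow \text{False} = \text{False}
(x1 \oplus ((x4 \leftrightarrow x3) \oplus (x3 \land x4))) \leftrightarrow ((x5 \lor \lnot \lnot ((x1 \leftrightarrow (x6 \leftrightarrow x3)) \leftrightarrow (x4 \oplus x5))) \leftrightarrow x1) = \text{True} \leftrightarrow \text{False} = \text{False}
((x4 \land (x6 \oplus x1)) \oplus (\lnot (x5 \leftrightarrow x2) \oplus x1)) \to ((x1 \oplus ((x4 \leftrightarrow x3) \oplus (x3 \land x4))) \leftrightarrow ((x5 \lor \lnot \lnot ((x1 \leftrightarrow (x6 \leftrightarrow x3)) \leftrightarrow (x4 \oplus x5))) \leftrightarrow x1)) = \text{True} \to \text{False} = \text{False}

\text{False}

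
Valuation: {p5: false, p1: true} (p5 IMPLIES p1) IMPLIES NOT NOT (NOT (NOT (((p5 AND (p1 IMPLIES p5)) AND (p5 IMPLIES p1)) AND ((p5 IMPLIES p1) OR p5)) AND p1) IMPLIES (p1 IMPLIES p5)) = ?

p5 IMPLIES p1 = false IMPLIES true = true
p1 IMPLIES p5 = true IMPLIES false = false
p5 AND (p1 IMPLIES p5) = false AND false = false
p5 IMPLIES p1 = false IMPLIES true = true
(p5 AND (p1 IMPLIES p5)) AND (p5 IMPLIES p1) = false AND true = false
p5 IMPLIES p1 = false IMPLIES true = true
(p5 IMPLIES p1) OR p5 = true OR false = true
((p5 AND (p1 IMPLIES p5)) AND (p5 IMPLIES p1)) AND ((p5 IMPLIES p1) OR p5) = false AND true = false
NOT (((p5 AND (p1 IMPLIES p5)) AND (p5 IMPLIES p1)) AND ((p5 IMPLIES p1) OR p5)) = NOT false = true
NOT (((p5 AND (p1 IMPLIES p5)) AND (p5 IMPLIES p1)) AND ((p5 IMPLIES p1) OR p5)) AND p1 = true AND true = true
NOT (NOT (((p5 AND (p1 IMPLIES p5)) AND (p5 IMPLIES p1)) AND ((p5 IMPLIES p1) OR p5)) AND p1) = NOT true = false
p1 IMPLIES p5 = true IMPLIES false = false
NOT (NOT (((p5 AND (p1 IMPLIES p5)) AND (p5 IMPLIES p1)) AND ((p5 IMPLIES p1) OR p5)) AND p1) IMPLIES (p1 IMPLIES p5) = false IMPLIES false = true
NOT (NOT (NOT (((p5 AND (p1 IMPLIES p5)) AND (p5 IMPLIES p1)) AND ((p5 IMPLIES p1) OR p5)) AND p1) IMPLIES (p1 IMPLIES p5)) = NOT true = false
NOT NOT (NOT (NOT (((p5 AND (p1 IMPLIES p5)) AND (p5 IMPLIES p1)) AND ((p5 IMPLIES p1) OR p5)) AND p1) IMPLIES (p1 IMPLIES p5)) = NOT false = true
(p5 IMPLIES p1) IMPLIES NOT NOT (NOT (NOT (((p5 AND (p1 IMPLIES p5)) AND (p5 IMPLIES p1)) AND ((p5 IMPLIES p1) OR p5)) AND p1) IMPLIES (p1 IMPLIES p5)) = true IMPLIES true = true

true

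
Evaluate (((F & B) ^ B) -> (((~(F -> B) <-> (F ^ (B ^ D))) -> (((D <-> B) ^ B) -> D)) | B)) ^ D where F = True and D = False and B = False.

F & B = True & False = False
(F & B) ^ B = False ^ False = False
F -> B = True -> False = False
~(F -> B) = ~False = True
B ^ D = False ^ False = False
F ^ (B ^ D) = True ^ False = True
~(F -> B) <-> (F ^ (B ^ D)) = True <-> True = True
D <-> B = False <-> False = True
(D <-> B) ^ B = True ^ False = True
((D <-> B) ^ B) -> D = True -> False = False
(~(F -> B) <-> (F ^ (B ^ D))) -> (((D <-> B) ^ B) -> D) = True -> False = False
((~(F -> B) <-> (F ^ (B ^ D))) -> (((D <-> B) ^ B) -> D)) | B = False | False = False
((F & B) ^ B) -> (((~(F -> B) <-> (F ^ (B ^ D))) -> (((D <-> B) ^ B) -> D)) | B) = False -> False = True
(((F & B) ^ B) -> (((~(F -> B) <-> (F ^ (B ^ D))) -> (((D <-> B) ^ B) -> D)) | B)) ^ D = True ^ False = True

True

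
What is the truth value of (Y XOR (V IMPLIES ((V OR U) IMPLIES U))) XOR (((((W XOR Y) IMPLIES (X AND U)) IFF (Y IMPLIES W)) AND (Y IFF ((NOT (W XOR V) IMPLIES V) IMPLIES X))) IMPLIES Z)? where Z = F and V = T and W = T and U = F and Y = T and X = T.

V OR U = T OR F = T
(V OR U) IMPLIES U = T IMPLIES F = F
V IMPLIES ((V OR U) IMPLIES U) = T IMPLIES F = F
Y XOR (V IMPLIES ((V OR U) IMPLIES U)) = T XOR F = T
W XOR Y = T XOR T = F
X AND U = T AND F = F
(W XOR Y) IMPLIES (X AND U) = F IMPLIES F = T
Y IMPLIES W = T IMPLIES T = T
((W XOR Y) IMPLIES (X AND U)) IFF (Y IMPLIES W) = T IFF T = T
W XOR V = T XOR T = F
NOT (W XOR V) = NOT F = T
NOT (W XOR V) IMPLIES V = T IMPLIES T = T
(NOT (W XOR V) IMPLIES V) IMPLIES X = T IMPLIES T = T
Y IFF ((NOT (W XOR V) IMPLIES V) IMPLIES X) = T IFF T = T
(((W XOR Y) IMPLIES (X AND U)) IFF (Y IMPLIES W)) AND (Y IFF ((NOT (W XOR V) IMPLIES V) IMPLIES X)) = T AND T = T
((((W XOR Y) IMPLIES (X AND U)) IFF (Y IMPLIES W)) AND (Y IFF ((NOT (W XOR V) IMPLIES V) IMPLIES X))) IMPLIES Z = T IMPLIES F = F
(Y XOR (V IMPLIES ((V OR U) IMPLIES U))) XOR (((((W XOR Y) IMPLIES (X AND U)) IFF (Y IMPLIES W)) AND (Y IFF ((NOT (W XOR V) IMPLIES V) IMPLIES X))) IMPLIES Z) = T XOR F = T

T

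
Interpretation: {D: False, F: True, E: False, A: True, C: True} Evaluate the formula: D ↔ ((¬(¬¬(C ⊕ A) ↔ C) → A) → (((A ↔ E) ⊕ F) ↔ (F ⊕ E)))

Substituting D=False, F=True, E=False, A=True, C=True:
C ⊕ A = True ⊕ True = False
¬(C ⊕ A) = ¬False = True
¬¬(C ⊕ A) = ¬True = False
¬¬(C ⊕ A) ↔ C = False ↔ True = False
¬(¬¬(C ⊕ A) ↔ C) = ¬False = True
¬(¬¬(C ⊕ A) ↔ C) → A = True → True = True
A ↔ E = True ↔ False = False
(A ↔ E) ⊕ F = False ⊕ True = True
F ⊕ E = True ⊕ False = True
((A ↔ E) ⊕ F) ↔ (F ⊕ E) = True ↔ True = True
(¬(¬¬(C ⊕ A) ↔ C) → A) → (((A ↔ E) ⊕ F) ↔ (F ⊕ E)) = True → True = True
D ↔ ((¬(¬¬(C ⊕ A) ↔ C) → A) → (((A ↔ E) ⊕ F) ↔ (F ⊕ E))) = False ↔ True = False

False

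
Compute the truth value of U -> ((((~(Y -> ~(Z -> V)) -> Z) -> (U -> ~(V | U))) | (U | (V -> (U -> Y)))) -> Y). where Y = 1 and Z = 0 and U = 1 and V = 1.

Z -> V = 0 -> 1 = 1
~(Z -> V) = ~1 = 0
Y -> ~(Z -> V) = 1 -> 0 = 0
~(Y -> ~(Z -> V)) = ~0 = 1
~(Y -> ~(Z -> V)) -> Z = 1 -> 0 = 0
V | U = 1 | 1 = 1
~(V | U) = ~1 = 0
U -> ~(V | U) = 1 -> 0 = 0
(~(Y -> ~(Z -> V)) -> Z) -> (U -> ~(V | U)) = 0 -> 0 = 1
U -> Y = 1 -> 1 = 1
V -> (U -> Y) = 1 -> 1 = 1
U | (V -> (U -> Y)) = 1 | 1 = 1
((~(Y -> ~(Z -> V)) -> Z) -> (U -> ~(V | U))) | (U | (V -> (U -> Y))) = 1 | 1 = 1
(((~(Y -> ~(Z -> V)) -> Z) -> (U -> ~(V | U))) | (U | (V -> (U -> Y)))) -> Y = 1 -> 1 = 1
U -> ((((~(Y -> ~(Z -> V)) -> Z) -> (U -> ~(V | U))) | (U | (V -> (U -> Y)))) -> Y) = 1 -> 1 = 1

1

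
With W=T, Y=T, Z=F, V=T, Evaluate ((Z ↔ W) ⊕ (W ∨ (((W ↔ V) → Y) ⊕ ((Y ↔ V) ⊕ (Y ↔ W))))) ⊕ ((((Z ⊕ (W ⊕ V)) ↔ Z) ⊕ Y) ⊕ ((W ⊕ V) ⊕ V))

Substituting W=T, Y=T, Z=F, V=T:
Z ↔ W = F ↔ T = F
W ↔ V = T ↔ T = T
(W ↔ V) → Y = T → T = T
Y ↔ V = T ↔ T = T
Y ↔ W = T ↔ T = T
(Y ↔ V) ⊕ (Y ↔ W) = T ⊕ T = F
((W ↔ V) → Y) ⊕ ((Y ↔ V) ⊕ (Y ↔ W)) = T ⊕ F = T
W ∨ (((W ↔ V) → Y) ⊕ ((Y ↔ V) ⊕ (Y ↔ W))) = T ∨ T = T
(Z ↔ W) ⊕ (W ∨ (((W ↔ V) → Y) ⊕ ((Y ↔ V) ⊕ (Y ↔ W)))) = F ⊕ T = T
W ⊕ V = T ⊕ T = F
Z ⊕ (W ⊕ V) = F ⊕ F = F
(Z ⊕ (W ⊕ V)) ↔ Z = F ↔ F = T
((Z ⊕ (W ⊕ V)) ↔ Z) ⊕ Y = T ⊕ T = F
W ⊕ V = T ⊕ T = F
(W ⊕ V) ⊕ V = F ⊕ T = T
(((Z ⊕ (W ⊕ V)) ↔ Z) ⊕ Y) ⊕ ((W ⊕ V) ⊕ V) = F ⊕ T = T
((Z ↔ W) ⊕ (W ∨ (((W ↔ V) → Y) ⊕ ((Y ↔ V) ⊕ (Y ↔ W))))) ⊕ ((((Z ⊕ (W ⊕ V)) ↔ Z) ⊕ Y) ⊕ ((W ⊕ V) ⊕ V)) = T ⊕ T = F

F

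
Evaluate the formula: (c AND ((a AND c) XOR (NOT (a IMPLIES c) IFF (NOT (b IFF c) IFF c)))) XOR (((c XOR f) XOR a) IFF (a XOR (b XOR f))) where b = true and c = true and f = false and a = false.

false

a AND c = false AND true = false
a IMPLIES c = false IMPLIES true = true
NOT (a IMPLIES c) = NOT true = false
b IFF c = true IFF true = true
NOT (b IFF c) = NOT true = false
NOT (b IFF c) IFF c = false IFF true = false
NOT (a IMPLIES c) IFF (NOT (b IFF c) IFF c) = false IFF false = true
(a AND c) XOR (NOT (a IMPLIES c) IFF (NOT (b IFF c) IFF c)) = false XOR true = true
c AND ((a AND c) XOR (NOT (a IMPLIES c) IFF (NOT (b IFF c) IFF c))) = true AND true = true
c XOR f = true XOR false = true
(c XOR f) XOR a = true XOR false = true
b XOR f = true XOR false = true
a XOR (b XOR f) = false XOR true = true
((c XOR f) XOR a) IFF (a XOR (b XOR f)) = true IFF true = true
(c AND ((a AND c) XOR (NOT (a IMPLIES c) IFF (NOT (b IFF c) IFF c)))) XOR (((c XOR f) XOR a) IFF (a XOR (b XOR f))) = true XOR true = false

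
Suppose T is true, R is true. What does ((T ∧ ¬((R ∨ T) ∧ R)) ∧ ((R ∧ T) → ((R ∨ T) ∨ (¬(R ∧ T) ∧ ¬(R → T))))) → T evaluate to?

Substituting T=True, R=True:
R ∨ T = True ∨ True = True
(R ∨ T) ∧ R = True ∧ True = True
¬((R ∨ T) ∧ R) = ¬True = False
T ∧ ¬((R ∨ T) ∧ R) = True ∧ False = False
R ∧ T = True ∧ True = True
R ∨ T = True ∨ True = True
R ∧ T = True ∧ True = True
¬(R ∧ T) = ¬True = False
R → T = True → True = True
¬(R → T) = ¬True = False
¬(R ∧ T) ∧ ¬(R → T) = False ∧ False = False
(R ∨ T) ∨ (¬(R ∧ T) ∧ ¬(R → T)) = True ∨ False = True
(R ∧ T) → ((R ∨ T) ∨ (¬(R ∧ T) ∧ ¬(R → T))) = True → True = True
(T ∧ ¬((R ∨ T) ∧ R)) ∧ ((R ∧ T) → ((R ∨ T) ∨ (¬(R ∧ T) ∧ ¬(R → T)))) = False ∧ True = False
((T ∧ ¬((R ∨ T) ∧ R)) ∧ ((R ∧ T) → ((R ∨ T) ∨ (¬(R ∧ T) ∧ ¬(R → T))))) → T = False → True = True

True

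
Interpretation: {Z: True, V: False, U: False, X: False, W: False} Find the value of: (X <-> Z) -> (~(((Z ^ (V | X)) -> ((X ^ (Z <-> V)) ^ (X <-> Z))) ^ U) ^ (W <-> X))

X <-> Z = False <-> True = False
V | X = False | False = False
Z ^ (V | X) = True ^ False = True
Z <-> V = True <-> False = False
X ^ (Z <-> V) = False ^ False = False
X <-> Z = False <-> True = False
(X ^ (Z <-> V)) ^ (X <-> Z) = False ^ False = False
(Z ^ (V | X)) -> ((X ^ (Z <-> V)) ^ (X <-> Z)) = True -> False = False
((Z ^ (V | X)) -> ((X ^ (Z <-> V)) ^ (X <-> Z))) ^ U = False ^ False = False
~(((Z ^ (V | X)) -> ((X ^ (Z <-> V)) ^ (X <-> Z))) ^ U) = ~False = True
W <-> X = False <-> False = True
~(((Z ^ (V | X)) -> ((X ^ (Z <-> V)) ^ (X <-> Z))) ^ U) ^ (W <-> X) = True ^ True = False
(X <-> Z) -> (~(((Z ^ (V | X)) -> ((X ^ (Z <-> V)) ^ (X <-> Z))) ^ U) ^ (W <-> X)) = False -> False = True

True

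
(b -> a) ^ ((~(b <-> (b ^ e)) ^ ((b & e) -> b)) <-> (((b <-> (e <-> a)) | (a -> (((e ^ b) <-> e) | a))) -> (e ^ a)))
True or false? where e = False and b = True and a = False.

False

b -> a = True -> False = False
b ^ e = True ^ False = True
b <-> (b ^ e) = True <-> True = True
~(b <-> (b ^ e)) = ~True = False
b & e = True & False = False
(b & e) -> b = False -> True = True
~(b <-> (b ^ e)) ^ ((b & e) -> b) = False ^ True = True
e <-> a = False <-> False = True
b <-> (e <-> a) = True <-> True = True
e ^ b = False ^ True = True
(e ^ b) <-> e = True <-> False = False
((e ^ b) <-> e) | a = False | False = False
a -> (((e ^ b) <-> e) | a) = False -> False = True
(b <-> (e <-> a)) | (a -> (((e ^ b) <-> e) | a)) = True | True = True
e ^ a = False ^ False = False
((b <-> (e <-> a)) | (a -> (((e ^ b) <-> e) | a))) -> (e ^ a) = True -> False = False
(~(b <-> (b ^ e)) ^ ((b & e) -> b)) <-> (((b <-> (e <-> a)) | (a -> (((e ^ b) <-> e) | a))) -> (e ^ a)) = True <-> False = False
(b -> a) ^ ((~(b <-> (b ^ e)) ^ ((b & e) -> b)) <-> (((b <-> (e <-> a)) | (a -> (((e ^ b) <-> e) | a))) -> (e ^ a))) = False ^ False = False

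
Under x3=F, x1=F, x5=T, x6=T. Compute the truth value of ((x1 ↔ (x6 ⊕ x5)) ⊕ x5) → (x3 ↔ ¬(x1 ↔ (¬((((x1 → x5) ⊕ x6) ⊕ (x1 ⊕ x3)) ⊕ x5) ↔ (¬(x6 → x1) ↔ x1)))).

Substituting x3=F, x1=F, x5=T, x6=T:
x6 ⊕ x5 = T ⊕ T = F
x1 ↔ (x6 ⊕ x5) = F ↔ F = T
(x1 ↔ (x6 ⊕ x5)) ⊕ x5 = T ⊕ T = F
x1 → x5 = F → T = T
(x1 → x5) ⊕ x6 = T ⊕ T = F
x1 ⊕ x3 = F ⊕ F = F
((x1 → x5) ⊕ x6) ⊕ (x1 ⊕ x3) = F ⊕ F = F
(((x1 → x5) ⊕ x6) ⊕ (x1 ⊕ x3)) ⊕ x5 = F ⊕ T = T
¬((((x1 → x5) ⊕ x6) ⊕ (x1 ⊕ x3)) ⊕ x5) = ¬T = F
x6 → x1 = T → F = F
¬(x6 → x1) = ¬F = T
¬(x6 → x1) ↔ x1 = T ↔ F = F
¬((((x1 → x5) ⊕ x6) ⊕ (x1 ⊕ x3)) ⊕ x5) ↔ (¬(x6 → x1) ↔ x1) = F ↔ F = T
x1 ↔ (¬((((x1 → x5) ⊕ x6) ⊕ (x1 ⊕ x3)) ⊕ x5) ↔ (¬(x6 → x1) ↔ x1)) = F ↔ T = F
¬(x1 ↔ (¬((((x1 → x5) ⊕ x6) ⊕ (x1 ⊕ x3)) ⊕ x5) ↔ (¬(x6 → x1) ↔ x1))) = ¬F = T
x3 ↔ ¬(x1 ↔ (¬((((x1 → x5) ⊕ x6) ⊕ (x1 ⊕ x3)) ⊕ x5) ↔ (¬(x6 → x1) ↔ x1))) = F ↔ T = F
((x1 ↔ (x6 ⊕ x5)) ⊕ x5) → (x3 ↔ ¬(x1 ↔ (¬((((x1 → x5) ⊕ x6) ⊕ (x1 ⊕ x3)) ⊕ x5) ↔ (¬(x6 → x1) ↔ x1)))) = F → F = T

T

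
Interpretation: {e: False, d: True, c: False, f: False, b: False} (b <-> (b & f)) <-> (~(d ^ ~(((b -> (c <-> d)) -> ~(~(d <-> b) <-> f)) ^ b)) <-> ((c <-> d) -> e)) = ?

b & f = False & False = False
b <-> (b & f) = False <-> False = True
c <-> d = False <-> True = False
b -> (c <-> d) = False -> False = True
d <-> b = True <-> False = False
~(d <-> b) = ~False = True
~(d <-> b) <-> f = True <-> False = False
~(~(d <-> b) <-> f) = ~False = True
(b -> (c <-> d)) -> ~(~(d <-> b) <-> f) = True -> True = True
((b -> (c <-> d)) -> ~(~(d <-> b) <-> f)) ^ b = True ^ False = True
~(((b -> (c <-> d)) -> ~(~(d <-> b) <-> f)) ^ b) = ~True = False
d ^ ~(((b -> (c <-> d)) -> ~(~(d <-> b) <-> f)) ^ b) = True ^ False = True
~(d ^ ~(((b -> (c <-> d)) -> ~(~(d <-> b) <-> f)) ^ b)) = ~True = False
c <-> d = False <-> True = False
(c <-> d) -> e = False -> False = True
~(d ^ ~(((b -> (c <-> d)) -> ~(~(d <-> b) <-> f)) ^ b)) <-> ((c <-> d) -> e) = False <-> True = False
(b <-> (b & f)) <-> (~(d ^ ~(((b -> (c <-> d)) -> ~(~(d <-> b) <-> f)) ^ b)) <-> ((c <-> d) -> e)) = True <-> False = False

False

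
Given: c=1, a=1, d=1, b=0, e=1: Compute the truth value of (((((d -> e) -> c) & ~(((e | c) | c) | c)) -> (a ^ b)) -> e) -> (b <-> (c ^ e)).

1

d -> e = 1 -> 1 = 1
(d -> e) -> c = 1 -> 1 = 1
e | c = 1 | 1 = 1
(e | c) | c = 1 | 1 = 1
((e | c) | c) | c = 1 | 1 = 1
~(((e | c) | c) | c) = ~1 = 0
((d -> e) -> c) & ~(((e | c) | c) | c) = 1 & 0 = 0
a ^ b = 1 ^ 0 = 1
(((d -> e) -> c) & ~(((e | c) | c) | c)) -> (a ^ b) = 0 -> 1 = 1
((((d -> e) -> c) & ~(((e | c) | c) | c)) -> (a ^ b)) -> e = 1 -> 1 = 1
c ^ e = 1 ^ 1 = 0
b <-> (c ^ e) = 0 <-> 0 = 1
(((((d -> e) -> c) & ~(((e | c) | c) | c)) -> (a ^ b)) -> e) -> (b <-> (c ^ e)) = 1 -> 1 = 1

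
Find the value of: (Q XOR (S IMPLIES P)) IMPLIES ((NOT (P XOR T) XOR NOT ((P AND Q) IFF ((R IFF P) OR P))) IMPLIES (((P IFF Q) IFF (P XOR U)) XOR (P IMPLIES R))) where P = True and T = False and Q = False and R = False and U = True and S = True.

S IMPLIES P = True IMPLIES True = True
Q XOR (S IMPLIES P) = False XOR True = True
P XOR T = True XOR False = True
NOT (P XOR T) = NOT True = False
P AND Q = True AND False = False
R IFF P = False IFF True = False
(R IFF P) OR P = False OR True = True
(P AND Q) IFF ((R IFF P) OR P) = False IFF True = False
NOT ((P AND Q) IFF ((R IFF P) OR P)) = NOT False = True
NOT (P XOR T) XOR NOT ((P AND Q) IFF ((R IFF P) OR P)) = False XOR True = True
P IFF Q = True IFF False = False
P XOR U = True XOR True = False
(P IFF Q) IFF (P XOR U) = False IFF False = True
P IMPLIES R = True IMPLIES False = False
((P IFF Q) IFF (P XOR U)) XOR (P IMPLIES R) = True XOR False = True
(NOT (P XOR T) XOR NOT ((P AND Q) IFF ((R IFF P) OR P))) IMPLIES (((P IFF Q) IFF (P XOR U)) XOR (P IMPLIES R)) = True IMPLIES True = True
(Q XOR (S IMPLIES P)) IMPLIES ((NOT (P XOR T) XOR NOT ((P AND Q) IFF ((R IFF P) OR P))) IMPLIES (((P IFF Q) IFF (P XOR U)) XOR (P IMPLIES R))) = True IMPLIES True = True

True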